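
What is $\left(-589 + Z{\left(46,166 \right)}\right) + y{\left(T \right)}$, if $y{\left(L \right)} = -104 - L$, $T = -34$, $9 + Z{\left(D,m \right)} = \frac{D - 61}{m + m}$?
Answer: $- \frac{221791}{332} \approx -668.04$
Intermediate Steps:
$Z{\left(D,m \right)} = -9 + \frac{-61 + D}{2 m}$ ($Z{\left(D,m \right)} = -9 + \frac{D - 61}{m + m} = -9 + \frac{-61 + D}{2 m}$)
$\left(-589 + Z{\left(46,166 \right)}\right) + y{\left(T \right)} = \left(-589 + \frac{-61 + 46 - 2988}{2 \cdot 166}\right) - 70 = \left(-589 + \frac{1}{2} \cdot \frac{1}{166} \left(-61 + 46 - 2988\right)\right) + \left(-104 + 34\right) = \left(-589 + \frac{1}{2} \cdot \frac{1}{166} \left(-3003\right)\right) - 70 = \left(-589 - \frac{3003}{332}\right) - 70 = - \frac{198551}{332} - 70 = - \frac{221791}{332}$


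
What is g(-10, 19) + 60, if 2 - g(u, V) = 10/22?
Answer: 677/11 ≈ 61.545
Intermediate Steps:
g(u, V) = 17/11 (g(u, V) = 2 - 10/22 = 2 - 1*5/11 = 2 - 5/11 = 17/11)
g(-10, 19) + 60 = 17/11 + 60 = 677/11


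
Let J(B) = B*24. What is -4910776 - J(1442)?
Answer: -4945384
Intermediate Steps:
J(B) = 24*B
-4910776 - J(1442) = -4910776 - 24*1442 = -4910776 - 1*34608 = -4910776 - 34608 = -4945384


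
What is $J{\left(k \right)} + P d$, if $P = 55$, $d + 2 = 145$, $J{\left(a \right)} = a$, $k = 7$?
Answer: $7872$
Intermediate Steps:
$d = 143$ ($d = -2 + 145 = 143$)
$J{\left(k \right)} + P d = 7 + 55 \cdot 143 = 7 + 7865 = 7872$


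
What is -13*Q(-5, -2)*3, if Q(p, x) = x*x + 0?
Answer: -156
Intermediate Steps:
Q(p, x) = x² (Q(p, x) = x² + 0 = x²)
-13*Q(-5, -2)*3 = -13*(-2)²*3 = -13*4*3 = -52*3 = -156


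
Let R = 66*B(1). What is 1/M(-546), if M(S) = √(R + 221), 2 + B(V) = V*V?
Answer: √155/155 ≈ 0.080322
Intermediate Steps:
B(V) = -2 + V² (B(V) = -2 + V*V = -2 + V²)
R = -66 (R = 66*(-2 + 1²) = 66*(-2 + 1) = 66*(-1) = -66)
M(S) = √155 (M(S) = √(-66 + 221) = √155)
1/M(-546) = 1/(√155) = √155/155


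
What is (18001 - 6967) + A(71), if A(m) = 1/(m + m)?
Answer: 1566829/142 ≈ 11034.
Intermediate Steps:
A(m) = 1/(2*m)
(18001 - 6967) + A(71) = (18001 - 6967) + (1/2)/71 = 11034 + (1/2)*(1/71) = 11034 + 1/142 = 1566829/142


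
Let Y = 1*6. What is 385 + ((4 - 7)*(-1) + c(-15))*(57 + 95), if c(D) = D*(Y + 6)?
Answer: -26519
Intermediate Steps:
Y = 6
c(D) = 12*D (c(D) = D*(6 + 6) = D*12 = 12*D)
385 + ((4 - 7)*(-1) + c(-15))*(57 + 95) = 385 + ((4 - 7)*(-1) + 12*(-15))*(57 + 95) = 385 + (-3*(-1) - 180)*152 = 385 + (3 - 180)*152 = 385 - 177*152 = 385 - 26904 = -26519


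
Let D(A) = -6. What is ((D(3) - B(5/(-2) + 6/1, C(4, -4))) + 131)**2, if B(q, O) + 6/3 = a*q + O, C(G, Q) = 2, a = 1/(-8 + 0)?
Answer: 4028049/256 ≈ 15735.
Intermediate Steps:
a = -1/8 (a = 1/(-8) = -1/8 ≈ -0.12500)
B(q, O) = -2 + O - q/8 (B(q, O) = -2 + (-q/8 + O) = -2 + (O - q/8) = -2 + O - q/8)
((D(3) - B(5/(-2) + 6/1, C(4, -4))) + 131)**2 = ((-6 - (-2 + 2 - (5/(-2) + 6/1)/8)) + 131)**2 = ((-6 - (-2 + 2 - (5*(-1/2) + 6*1)/8)) + 131)**2 = ((-6 - (-2 + 2 - (-5/2 + 6)/8)) + 131)**2 = ((-6 - (-2 + 2 - 1/8*7/2)) + 131)**2 = ((-6 - (-2 + 2 - 7/16)) + 131)**2 = ((-6 - 1*(-7/16)) + 131)**2 = ((-6 + 7/16) + 131)**2 = (-89/16 + 131)**2 = (2007/16)**2 = 4028049/256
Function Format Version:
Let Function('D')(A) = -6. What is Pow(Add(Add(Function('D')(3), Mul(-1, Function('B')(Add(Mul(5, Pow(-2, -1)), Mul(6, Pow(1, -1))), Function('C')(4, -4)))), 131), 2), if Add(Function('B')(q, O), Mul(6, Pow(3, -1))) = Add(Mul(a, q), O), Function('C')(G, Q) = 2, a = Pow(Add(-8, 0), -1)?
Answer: Rational(4028049, 256) ≈ 15735.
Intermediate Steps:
a = Rational(-1, 8) (a = Pow(-8, -1) = Rational(-1, 8) ≈ -0.12500)
Function('B')(q, O) = Add(-2, O, Mul(Rational(-1, 8), q)) (Function('B')(q, O) = Add(-2, Add(Mul(Rational(-1, 8), q), O)) = Add(-2, Add(O, Mul(Rational(-1, 8), q))) = Add(-2, O, Mul(Rational(-1, 8), q)))
Pow(Add(Add(Function('D')(3), Mul(-1, Function('B')(Add(Mul(5, Pow(-2, -1)), Mul(6, Pow(1, -1))), Function('C')(4, -4)))), 131), 2) = Pow(Add(Add(-6, Mul(-1, Add(-2, 2, Mul(Rational(-1, 8), Add(Mul(5, Pow(-2, -1)), Mul(6, Pow(1, -1))))))), 131), 2) = Pow(Add(Add(-6, Mul(-1, Add(-2, 2, Mul(Rational(-1, 8), Add(Mul(5, Rational(-1, 2)), Mul(6, 1)))))), 131), 2) = Pow(Add(Add(-6, Mul(-1, Add(-2, 2, Mul(Rational(-1, 8), Add(Rational(-5, 2), 6))))), 131), 2) = Pow(Add(Add(-6, Mul(-1, Add(-2, 2, Mul(Rational(-1, 8), Rational(7, 2))))), 131), 2) = Pow(Add(Add(-6, Mul(-1, Add(-2, 2, Rational(-7, 16)))), 131), 2) = Pow(Add(Add(-6, Mul(-1, Rational(-7, 16))), 131), 2) = Pow(Add(Add(-6, Rational(7, 16)), 131), 2) = Pow(Add(Rational(-89, 16), 131), 2) = Pow(Rational(2007, 16), 2) = Rational(4028049, 256)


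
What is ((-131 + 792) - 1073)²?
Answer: 169744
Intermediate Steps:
((-131 + 792) - 1073)² = (661 - 1073)² = (-412)² = 169744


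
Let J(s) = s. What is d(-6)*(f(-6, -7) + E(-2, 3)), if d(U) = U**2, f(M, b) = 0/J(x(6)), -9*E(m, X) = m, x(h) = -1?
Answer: 8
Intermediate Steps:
E(m, X) = -m/9
f(M, b) = 0 (f(M, b) = 0/(-1) = 0*(-1) = 0)
d(-6)*(f(-6, -7) + E(-2, 3)) = (-6)**2*(0 - 1/9*(-2)) = 36*(0 + 2/9) = 36*(2/9) = 8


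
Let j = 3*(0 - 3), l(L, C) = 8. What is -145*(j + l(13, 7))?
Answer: 145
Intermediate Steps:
j = -9 (j = 3*(-3) = -9)
-145*(j + l(13, 7)) = -145*(-9 + 8) = -145*(-1) = 145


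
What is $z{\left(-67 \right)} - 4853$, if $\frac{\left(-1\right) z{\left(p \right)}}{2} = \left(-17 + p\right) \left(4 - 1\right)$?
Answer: $-4349$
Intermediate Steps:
$z{\left(p \right)} = 102 - 6 p$ ($z{\left(p \right)} = - 2 \left(-17 + p\right) \left(4 - 1\right) = - 2 \left(-17 + p\right) 3 = - 2 \left(-51 + 3 p\right) = 102 - 6 p$)
$z{\left(-67 \right)} - 4853 = \left(102 - -402\right) - 4853 = \left(102 + 402\right) - 4853 = 504 - 4853 = -4349$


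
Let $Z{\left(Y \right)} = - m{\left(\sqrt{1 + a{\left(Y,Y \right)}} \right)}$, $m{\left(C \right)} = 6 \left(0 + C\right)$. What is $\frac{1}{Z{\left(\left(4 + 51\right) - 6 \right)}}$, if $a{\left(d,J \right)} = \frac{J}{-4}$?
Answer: $\frac{i \sqrt{5}}{45} \approx 0.04969 i$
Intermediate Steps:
$a{\left(d,J \right)} = - \frac{J}{4}$ ($a{\left(d,J \right)} = J \left(- \frac{1}{4}\right) = - \frac{J}{4}$)
$m{\left(C \right)} = 6 C$
$Z{\left(Y \right)} = - 6 \sqrt{1 - \frac{Y}{4}}$
$\frac{1}{Z{\left(\left(4 + 51\right) - 6 \right)}} = \frac{1}{\left(-3\right) \sqrt{4 - \left(\left(4 + 51\right) - 6\right)}} = \frac{1}{\left(-3\right) \sqrt{4 - \left(55 - 6\right)}} = \frac{1}{\left(-3\right) \sqrt{4 - 49}} = \frac{1}{\left(-3\right) \sqrt{-45}} = \frac{1}{\left(-3\right) 3 i \sqrt{5}} = \frac{1}{\left(-9\right) i \sqrt{5}} = \frac{i \sqrt{5}}{45}$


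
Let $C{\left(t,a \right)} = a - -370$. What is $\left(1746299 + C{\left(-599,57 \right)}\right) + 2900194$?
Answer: $4646920$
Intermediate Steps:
$C{\left(t,a \right)} = 370 + a$ ($C{\left(t,a \right)} = a + 370 = 370 + a$)
$\left(1746299 + C{\left(-599,57 \right)}\right) + 2900194 = \left(1746299 + \left(370 + 57\right)\right) + 2900194 = \left(1746299 + 427\right) + 2900194 = 1746726 + 2900194 = 4646920$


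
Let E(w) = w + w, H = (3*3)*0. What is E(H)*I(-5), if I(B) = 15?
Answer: 0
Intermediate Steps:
H = 0 (H = 9*0 = 0)
E(w) = 2*w
E(H)*I(-5) = (2*0)*15 = 0*15 = 0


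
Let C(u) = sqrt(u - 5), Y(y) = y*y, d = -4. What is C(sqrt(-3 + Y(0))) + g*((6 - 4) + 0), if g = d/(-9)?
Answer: 8/9 + sqrt(-5 + I*sqrt(3)) ≈ 1.2707 + 2.2684*I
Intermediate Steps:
Y(y) = y**2
g = 4/9 (g = -4/(-9) = -4*(-1/9) = 4/9 ≈ 0.44444)
C(u) = sqrt(-5 + u)
C(sqrt(-3 + Y(0))) + g*((6 - 4) + 0) = sqrt(-5 + sqrt(-3 + 0**2)) + 4*((6 - 4) + 0)/9 = sqrt(-5 + sqrt(-3 + 0)) + 4*(2 + 0)/9 = sqrt(-5 + sqrt(-3)) + (4/9)*2 = sqrt(-5 + I*sqrt(3)) + 8/9 = 8/9 + sqrt(-5 + I*sqrt(3))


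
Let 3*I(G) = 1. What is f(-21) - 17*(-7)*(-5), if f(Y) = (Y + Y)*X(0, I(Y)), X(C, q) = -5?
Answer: -385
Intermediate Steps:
I(G) = ⅓ (I(G) = (⅓)*1 = ⅓)
f(Y) = -10*Y (f(Y) = (Y + Y)*(-5) = (2*Y)*(-5) = -10*Y)
f(-21) - 17*(-7)*(-5) = -10*(-21) - 17*(-7)*(-5) = 210 + 119*(-5) = 210 - 595 = -385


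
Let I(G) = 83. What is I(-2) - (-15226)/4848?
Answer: 208805/2424 ≈ 86.141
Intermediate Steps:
I(-2) - (-15226)/4848 = 83 - (-15226)/4848 = 83 - 1*(-7613/2424) = 83 + 7613/2424 = 208805/2424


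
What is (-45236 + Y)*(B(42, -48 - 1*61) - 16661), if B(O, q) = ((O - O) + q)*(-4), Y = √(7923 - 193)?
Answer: 733954100 - 16225*√7730 ≈ 7.3253e+8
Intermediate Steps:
Y = √7730 ≈ 87.920
B(O, q) = -4*q (B(O, q) = (0 + q)*(-4) = q*(-4) = -4*q)
(-45236 + Y)*(B(42, -48 - 1*61) - 16661) = (-45236 + √7730)*(-4*(-48 - 1*61) - 16661) = (-45236 + √7730)*(-4*(-48 - 61) - 16661) = (-45236 + √7730)*(-4*(-109) - 16661) = (-45236 + √7730)*(436 - 16661) = (-45236 + √7730)*(-16225) = 733954100 - 16225*√7730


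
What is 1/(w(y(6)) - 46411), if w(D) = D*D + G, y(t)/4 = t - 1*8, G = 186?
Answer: -1/46161 ≈ -2.1663e-5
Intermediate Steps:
y(t) = -32 + 4*t (y(t) = 4*(t - 1*8) = 4*(t - 8) = 4*(-8 + t) = -32 + 4*t)
w(D) = 186 + D² (w(D) = D*D + 186 = D² + 186 = 186 + D²)
1/(w(y(6)) - 46411) = 1/((186 + (-32 + 4*6)²) - 46411) = 1/((186 + (-32 + 24)²) - 46411) = 1/((186 + (-8)²) - 46411) = 1/((186 + 64) - 46411) = 1/(250 - 46411) = 1/(-46161) = -1/46161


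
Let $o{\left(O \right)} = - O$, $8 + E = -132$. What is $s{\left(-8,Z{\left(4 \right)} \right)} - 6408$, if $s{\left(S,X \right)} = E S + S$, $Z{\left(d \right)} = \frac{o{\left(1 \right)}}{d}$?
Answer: $-5296$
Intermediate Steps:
$E = -140$ ($E = -8 - 132 = -140$)
$Z{\left(d \right)} = - \frac{1}{d}$ ($Z{\left(d \right)} = \frac{\left(-1\right) 1}{d} = - \frac{1}{d}$)
$s{\left(S,X \right)} = - 139 S$ ($s{\left(S,X \right)} = - 140 S + S = - 139 S$)
$s{\left(-8,Z{\left(4 \right)} \right)} - 6408 = \left(-139\right) \left(-8\right) - 6408 = 1112 - 6408 = -5296$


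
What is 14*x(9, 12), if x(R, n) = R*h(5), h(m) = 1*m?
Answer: 630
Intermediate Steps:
h(m) = m
x(R, n) = 5*R (x(R, n) = R*5 = 5*R)
14*x(9, 12) = 14*(5*9) = 14*45 = 630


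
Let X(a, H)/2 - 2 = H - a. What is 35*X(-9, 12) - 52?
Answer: 1558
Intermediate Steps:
X(a, H) = 4 - 2*a + 2*H (X(a, H) = 4 + 2*(H - a) = 4 + (-2*a + 2*H) = 4 - 2*a + 2*H)
35*X(-9, 12) - 52 = 35*(4 - 2*(-9) + 2*12) - 52 = 35*(4 + 18 + 24) - 52 = 35*46 - 52 = 1610 - 52 = 1558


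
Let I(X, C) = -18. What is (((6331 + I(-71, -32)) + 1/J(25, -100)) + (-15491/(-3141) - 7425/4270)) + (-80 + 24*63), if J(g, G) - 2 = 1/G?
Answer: 4136256651841/533800386 ≈ 7748.7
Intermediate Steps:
J(g, G) = 2 + 1/G
(((6331 + I(-71, -32)) + 1/J(25, -100)) + (-15491/(-3141) - 7425/4270)) + (-80 + 24*63) = (((6331 - 18) + 1/(2 + 1/(-100))) + (-15491/(-3141) - 7425/4270)) + (-80 + 24*63) = ((6313 + 1/(2 - 1/100)) + (-15491*(-1/3141) - 7425*1/4270)) + (-80 + 1512) = ((6313 + 1/(199/100)) + (15491/3141 - 1485/854)) + 1432 = ((6313 + 100/199) + 8564929/2682414) + 1432 = (1256387/199 + 8564929/2682414) + 1432 = 3371854499089/533800386 + 1432 = 4136256651841/533800386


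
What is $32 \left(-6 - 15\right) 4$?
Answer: $-2688$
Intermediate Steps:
$32 \left(-6 - 15\right) 4 = 32 \left(\left(-21\right) 4\right) = 32 \left(-84\right) = -2688$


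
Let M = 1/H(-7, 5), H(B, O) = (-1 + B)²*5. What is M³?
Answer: 1/32768000 ≈ 3.0518e-8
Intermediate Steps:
H(B, O) = 5*(-1 + B)²
M = 1/320 (M = 1/(5*(-1 - 7)²) = 1/(5*(-8)²) = 1/(5*64) = 1/320 ≈ 0.0031250)
M³ = (1/320)³ = 1/32768000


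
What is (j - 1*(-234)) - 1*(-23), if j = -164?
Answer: 93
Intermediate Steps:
(j - 1*(-234)) - 1*(-23) = (-164 - 1*(-234)) - 1*(-23) = (-164 + 234) + 23 = 70 + 23 = 93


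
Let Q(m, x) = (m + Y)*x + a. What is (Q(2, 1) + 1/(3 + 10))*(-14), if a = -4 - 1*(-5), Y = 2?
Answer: -924/13 ≈ -71.077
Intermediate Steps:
a = 1 (a = -4 + 5 = 1)
Q(m, x) = 1 + x*(2 + m) (Q(m, x) = (m + 2)*x + 1 = (2 + m)*x + 1 = x*(2 + m) + 1 = 1 + x*(2 + m))
(Q(2, 1) + 1/(3 + 10))*(-14) = ((1 + 2*1 + 2*1) + 1/(3 + 10))*(-14) = ((1 + 2 + 2) + 1/13)*(-14) = (5 + 1/13)*(-14) = (66/13)*(-14) = -924/13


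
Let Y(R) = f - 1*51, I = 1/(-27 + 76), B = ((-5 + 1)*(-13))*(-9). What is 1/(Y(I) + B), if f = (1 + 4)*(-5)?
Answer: -1/544 ≈ -0.0018382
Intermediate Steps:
B = -468 (B = -4*(-13)*(-9) = 52*(-9) = -468)
I = 1/49 ≈ 0.020408
f = -25 (f = 5*(-5) = -25)
Y(R) = -76 (Y(R) = -25 - 1*51 = -25 - 51 = -76)
1/(Y(I) + B) = 1/(-76 - 468) = 1/(-544) = -1/544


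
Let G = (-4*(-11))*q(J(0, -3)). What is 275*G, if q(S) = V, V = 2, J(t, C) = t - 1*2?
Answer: 24200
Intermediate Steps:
J(t, C) = -2 + t (J(t, C) = t - 2 = -2 + t)
q(S) = 2
G = 88 (G = -4*(-11)*2 = 44*2 = 88)
275*G = 275*88 = 24200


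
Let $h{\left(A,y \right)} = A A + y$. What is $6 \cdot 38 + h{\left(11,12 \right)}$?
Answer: $361$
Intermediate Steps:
$h{\left(A,y \right)} = y + A^{2}$ ($h{\left(A,y \right)} = A^{2} + y = y + A^{2}$)
$6 \cdot 38 + h{\left(11,12 \right)} = 6 \cdot 38 + \left(12 + 11^{2}\right) = 228 + \left(12 + 121\right) = 228 + 133 = 361$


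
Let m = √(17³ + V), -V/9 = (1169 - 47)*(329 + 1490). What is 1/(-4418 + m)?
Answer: -4418/37882073 - 17*I*√63541/37882073 ≈ -0.00011663 - 0.00011312*I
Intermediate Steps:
V = -18368262 (V = -9*(1169 - 47)*(329 + 1490) = -10098*1819 = -9*2040918 = -18368262)
m = 17*I*√63541 (m = √(17³ - 18368262) = √(4913 - 18368262) = √(-18363349) = 17*I*√63541 ≈ 4285.3*I)
1/(-4418 + m) = 1/(-4418 + 17*I*√63541)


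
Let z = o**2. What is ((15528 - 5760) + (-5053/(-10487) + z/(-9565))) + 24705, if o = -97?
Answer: 3457872687077/100308155 ≈ 34473.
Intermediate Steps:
z = 9409 (z = (-97)**2 = 9409)
((15528 - 5760) + (-5053/(-10487) + z/(-9565))) + 24705 = ((15528 - 5760) + (-5053/(-10487) + 9409/(-9565))) + 24705 = (9768 + (-5053*(-1/10487) + 9409*(-1/9565))) + 24705 = (9768 + (5053/10487 - 9409/9565)) + 24705 = (9768 - 50340238/100308155) + 24705 = 979759717802/100308155 + 24705 = 3457872687077/100308155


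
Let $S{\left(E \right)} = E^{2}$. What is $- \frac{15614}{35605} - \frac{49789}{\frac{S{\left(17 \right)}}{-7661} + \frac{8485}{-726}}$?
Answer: $\frac{9858744778820684}{2321923071395} \approx 4245.9$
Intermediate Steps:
$- \frac{15614}{35605} - \frac{49789}{\frac{S{\left(17 \right)}}{-7661} + \frac{8485}{-726}} = - \frac{15614}{35605} - \frac{49789}{\frac{17^{2}}{-7661} + \frac{8485}{-726}} = \left(-15614\right) \frac{1}{35605} - \frac{49789}{289 \left(- \frac{1}{7661}\right) + 8485 \left(- \frac{1}{726}\right)} = - \frac{15614}{35605} - \frac{49789}{- \frac{289}{7661} - \frac{8485}{726}} = - \frac{15614}{35605} - \frac{49789}{- \frac{65213399}{5561886}} = - \frac{15614}{35605} - - \frac{276920742054}{65213399} = - \frac{15614}{35605} + \frac{276920742054}{65213399} = \frac{9858744778820684}{2321923071395}$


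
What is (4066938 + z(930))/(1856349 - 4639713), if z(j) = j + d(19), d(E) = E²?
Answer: -4068229/2783364 ≈ -1.4616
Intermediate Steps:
z(j) = 361 + j (z(j) = j + 19² = j + 361 = 361 + j)
(4066938 + z(930))/(1856349 - 4639713) = (4066938 + (361 + 930))/(1856349 - 4639713) = (4066938 + 1291)/(-2783364) = 4068229*(-1/2783364) = -4068229/2783364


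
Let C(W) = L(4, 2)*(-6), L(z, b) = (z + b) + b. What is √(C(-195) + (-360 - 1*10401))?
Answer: 3*I*√1201 ≈ 103.97*I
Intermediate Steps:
L(z, b) = z + 2*b (L(z, b) = (b + z) + b = z + 2*b)
C(W) = -48 (C(W) = (4 + 2*2)*(-6) = (4 + 4)*(-6) = 8*(-6) = -48)
√(C(-195) + (-360 - 1*10401)) = √(-48 + (-360 - 1*10401)) = √(-48 + (-360 - 10401)) = √(-48 - 10761) = √(-10809) = 3*I*√1201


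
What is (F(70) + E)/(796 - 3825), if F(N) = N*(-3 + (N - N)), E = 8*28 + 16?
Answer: -30/3029 ≈ -0.0099043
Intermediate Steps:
E = 240 (E = 224 + 16 = 240)
F(N) = -3*N (F(N) = N*(-3 + 0) = N*(-3) = -3*N)
(F(70) + E)/(796 - 3825) = (-3*70 + 240)/(796 - 3825) = (-210 + 240)/(-3029) = 30*(-1/3029) = -30/3029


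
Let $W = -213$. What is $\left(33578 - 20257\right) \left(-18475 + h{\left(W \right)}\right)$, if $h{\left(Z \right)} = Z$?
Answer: $-248942848$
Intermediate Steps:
$\left(33578 - 20257\right) \left(-18475 + h{\left(W \right)}\right) = \left(33578 - 20257\right) \left(-18475 - 213\right) = 13321 \left(-18688\right) = -248942848$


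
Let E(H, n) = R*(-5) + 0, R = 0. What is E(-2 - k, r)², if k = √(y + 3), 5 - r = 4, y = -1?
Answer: 0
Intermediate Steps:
r = 1 (r = 5 - 1*4 = 5 - 4 = 1)
k = √2 (k = √(-1 + 3) = √2 ≈ 1.4142)
E(H, n) = 0 (E(H, n) = 0*(-5) + 0 = 0 + 0 = 0)
E(-2 - k, r)² = 0² = 0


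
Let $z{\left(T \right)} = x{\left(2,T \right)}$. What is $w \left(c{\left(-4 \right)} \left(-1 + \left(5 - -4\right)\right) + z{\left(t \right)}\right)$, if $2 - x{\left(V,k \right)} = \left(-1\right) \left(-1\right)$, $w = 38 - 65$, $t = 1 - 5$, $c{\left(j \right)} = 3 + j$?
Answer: $189$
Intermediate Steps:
$t = -4$
$w = -27$ ($w = 38 - 65 = -27$)
$x{\left(V,k \right)} = 1$ ($x{\left(V,k \right)} = 2 - \left(-1\right) \left(-1\right) = 2 - 1 = 1$)
$z{\left(T \right)} = 1$
$w \left(c{\left(-4 \right)} \left(-1 + \left(5 - -4\right)\right) + z{\left(t \right)}\right) = - 27 \left(\left(3 - 4\right) \left(-1 + \left(5 - -4\right)\right) + 1\right) = - 27 \left(- (-1 + \left(5 + 4\right)) + 1\right) = - 27 \left(- (-1 + 9) + 1\right) = - 27 \left(\left(-1\right) 8 + 1\right) = - 27 \left(-8 + 1\right) = \left(-27\right) \left(-7\right) = 189$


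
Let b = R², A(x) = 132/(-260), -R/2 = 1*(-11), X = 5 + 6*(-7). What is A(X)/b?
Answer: -3/2860 ≈ -0.0010490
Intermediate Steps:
X = -37 (X = 5 - 42 = -37)
R = 22 (R = -2*(-11) = 22)
A(x) = -33/65 (A(x) = 132*(-1/260) = -33/65)
b = 484 (b = 22² = 484)
A(X)/b = -33/65/484 = -33/65*1/484 = -3/2860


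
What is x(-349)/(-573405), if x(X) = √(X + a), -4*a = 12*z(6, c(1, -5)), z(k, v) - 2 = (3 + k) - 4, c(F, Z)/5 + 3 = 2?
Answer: -I*√370/573405 ≈ -3.3546e-5*I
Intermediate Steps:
c(F, Z) = -5 (c(F, Z) = -15 + 5*2 = -15 + 10 = -5)
z(k, v) = 1 + k (z(k, v) = 2 + ((3 + k) - 4) = 2 + (-1 + k) = 1 + k)
a = -21 (a = -3*(1 + 6) = -3*7 = -¼*84 = -21)
x(X) = √(-21 + X) (x(X) = √(X - 21) = √(-21 + X))
x(-349)/(-573405) = √(-21 - 349)/(-573405) = √(-370)*(-1/573405) = (I*√370)*(-1/573405) = -I*√370/573405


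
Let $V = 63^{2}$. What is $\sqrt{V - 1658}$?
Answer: $\sqrt{2311} \approx 48.073$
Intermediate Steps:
$V = 3969$
$\sqrt{V - 1658} = \sqrt{3969 - 1658} = \sqrt{2311}$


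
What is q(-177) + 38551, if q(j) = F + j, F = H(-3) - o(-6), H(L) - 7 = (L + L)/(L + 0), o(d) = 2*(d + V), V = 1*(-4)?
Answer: 38403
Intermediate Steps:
V = -4
o(d) = -8 + 2*d (o(d) = 2*(d - 4) = 2*(-4 + d) = -8 + 2*d)
H(L) = 9 (H(L) = 7 + (L + L)/(L + 0) = 7 + (2*L)/L = 7 + 2 = 9)
F = 29 (F = 9 - (-8 + 2*(-6)) = 9 - (-8 - 12) = 9 - 1*(-20) = 9 + 20 = 29)
q(j) = 29 + j
q(-177) + 38551 = (29 - 177) + 38551 = -148 + 38551 = 38403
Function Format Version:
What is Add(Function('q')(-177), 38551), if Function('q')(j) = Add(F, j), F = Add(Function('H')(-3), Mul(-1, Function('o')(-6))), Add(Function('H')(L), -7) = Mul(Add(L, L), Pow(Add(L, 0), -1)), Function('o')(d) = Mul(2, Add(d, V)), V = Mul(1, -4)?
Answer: 38403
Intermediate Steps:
V = -4
Function('o')(d) = Add(-8, Mul(2, d)) (Function('o')(d) = Mul(2, Add(d, -4)) = Mul(2, Add(-4, d)) = Add(-8, Mul(2, d)))
Function('H')(L) = 9 (Function('H')(L) = Add(7, Mul(Add(L, L), Pow(Add(L, 0), -1))) = Add(7, Mul(Mul(2, L), Pow(L, -1))) = Add(7, 2) = 9)
F = 29 (F = Add(9, Mul(-1, Add(-8, Mul(2, -6)))) = Add(9, Mul(-1, Add(-8, -12))) = Add(9, Mul(-1, -20)) = Add(9, 20) = 29)
Function('q')(j) = Add(29, j)
Add(Function('q')(-177), 38551) = Add(Add(29, -177), 38551) = Add(-148, 38551) = 38403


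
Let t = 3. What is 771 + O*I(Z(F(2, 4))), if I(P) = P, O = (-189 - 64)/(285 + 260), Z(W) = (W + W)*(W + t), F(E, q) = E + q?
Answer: 392871/545 ≈ 720.86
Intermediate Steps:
Z(W) = 2*W*(3 + W) (Z(W) = (W + W)*(W + 3) = (2*W)*(3 + W) = 2*W*(3 + W))
O = -253/545 ≈ -0.46422
771 + O*I(Z(F(2, 4))) = 771 - 506*(2 + 4)*(3 + (2 + 4))/545 = 771 - 506*6*(3 + 6)/545 = 771 - 506*6*9/545 = 771 - 253/545*108 = 771 - 27324/545 = 392871/545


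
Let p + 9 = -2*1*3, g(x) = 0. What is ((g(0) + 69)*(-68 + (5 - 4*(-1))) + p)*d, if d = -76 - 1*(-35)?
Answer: 167526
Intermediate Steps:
d = -41 (d = -76 + 35 = -41)
p = -15 (p = -9 - 2*1*3 = -9 - 2*3 = -9 - 6 = -15)
((g(0) + 69)*(-68 + (5 - 4*(-1))) + p)*d = ((0 + 69)*(-68 + (5 - 4*(-1))) - 15)*(-41) = (69*(-68 + (5 + 4)) - 15)*(-41) = (69*(-68 + 9) - 15)*(-41) = (69*(-59) - 15)*(-41) = (-4071 - 15)*(-41) = -4086*(-41) = 167526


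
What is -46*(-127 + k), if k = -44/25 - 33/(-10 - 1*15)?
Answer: 146556/25 ≈ 5862.2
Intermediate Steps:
k = -11/25 (k = -44*1/25 - 33/(-10 - 15) = -44/25 - 33/(-25) = -44/25 - 33*(-1/25) = -44/25 + 33/25 = -11/25 ≈ -0.44000)
-46*(-127 + k) = -46*(-127 - 11/25) = -46*(-3186/25) = 146556/25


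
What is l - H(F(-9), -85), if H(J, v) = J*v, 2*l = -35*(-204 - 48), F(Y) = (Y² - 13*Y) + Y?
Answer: 20475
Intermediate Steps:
F(Y) = Y² - 12*Y
l = 4410 (l = (-35*(-204 - 48))/2 = (-35*(-252))/2 = (½)*8820 = 4410)
l - H(F(-9), -85) = 4410 - (-9*(-12 - 9))*(-85) = 4410 - (-9*(-21))*(-85) = 4410 - 189*(-85) = 4410 - 1*(-16065) = 4410 + 16065 = 20475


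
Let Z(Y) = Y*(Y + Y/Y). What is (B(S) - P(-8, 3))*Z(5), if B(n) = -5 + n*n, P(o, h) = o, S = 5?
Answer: 840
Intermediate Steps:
B(n) = -5 + n²
Z(Y) = Y*(1 + Y) (Z(Y) = Y*(Y + 1) = Y*(1 + Y))
(B(S) - P(-8, 3))*Z(5) = ((-5 + 5²) - 1*(-8))*(5*(1 + 5)) = ((-5 + 25) + 8)*(5*6) = (20 + 8)*30 = 28*30 = 840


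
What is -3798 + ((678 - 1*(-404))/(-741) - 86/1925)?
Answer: -5419708726/1426425 ≈ -3799.5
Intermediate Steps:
-3798 + ((678 - 1*(-404))/(-741) - 86/1925) = -3798 + ((678 + 404)*(-1/741) - 86*1/1925) = -3798 + (1082*(-1/741) - 86/1925) = -3798 + (-1082/741 - 86/1925) = -3798 - 2146576/1426425 = -5419708726/1426425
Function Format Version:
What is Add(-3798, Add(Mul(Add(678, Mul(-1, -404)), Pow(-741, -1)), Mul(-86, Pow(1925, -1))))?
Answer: Rational(-5419708726, 1426425) ≈ -3799.5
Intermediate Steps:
Add(-3798, Add(Mul(Add(678, Mul(-1, -404)), Pow(-741, -1)), Mul(-86, Pow(1925, -1)))) = Add(-3798, Add(Mul(Add(678, 404), Rational(-1, 741)), Mul(-86, Rational(1, 1925)))) = Add(-3798, Add(Mul(1082, Rational(-1, 741)), Rational(-86, 1925))) = Add(-3798, Add(Rational(-1082, 741), Rational(-86, 1925))) = Add(-3798, Rational(-2146576, 1426425)) = Rational(-5419708726, 1426425)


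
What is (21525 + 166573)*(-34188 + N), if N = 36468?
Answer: 428863440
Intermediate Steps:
(21525 + 166573)*(-34188 + N) = (21525 + 166573)*(-34188 + 36468) = 188098*2280 = 428863440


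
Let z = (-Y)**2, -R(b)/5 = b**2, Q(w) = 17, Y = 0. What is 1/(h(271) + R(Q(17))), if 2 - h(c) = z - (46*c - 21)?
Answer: 1/11002 ≈ 9.0893e-5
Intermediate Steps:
R(b) = -5*b**2
z = 0 (z = (-1*0)**2 = 0**2 = 0)
h(c) = -19 + 46*c (h(c) = 2 - (0 - (46*c - 21)) = 2 - (0 - (-21 + 46*c)) = 2 - (0 + (21 - 46*c)) = 2 - (21 - 46*c) = 2 + (-21 + 46*c) = -19 + 46*c)
1/(h(271) + R(Q(17))) = 1/((-19 + 46*271) - 5*17**2) = 1/((-19 + 12466) - 5*289) = 1/(12447 - 1445) = 1/11002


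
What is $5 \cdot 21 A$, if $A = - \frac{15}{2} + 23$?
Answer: $\frac{3255}{2} \approx 1627.5$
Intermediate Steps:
$A = \frac{31}{2}$ ($A = \left(-15\right) \frac{1}{2} + 23 = - \frac{15}{2} + 23 = \frac{31}{2} \approx 15.5$)
$5 \cdot 21 A = 5 \cdot 21 \cdot \frac{31}{2} = 105 \cdot \frac{31}{2} = \frac{3255}{2}$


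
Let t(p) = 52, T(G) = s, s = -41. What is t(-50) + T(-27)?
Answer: 11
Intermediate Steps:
T(G) = -41
t(-50) + T(-27) = 52 - 41 = 11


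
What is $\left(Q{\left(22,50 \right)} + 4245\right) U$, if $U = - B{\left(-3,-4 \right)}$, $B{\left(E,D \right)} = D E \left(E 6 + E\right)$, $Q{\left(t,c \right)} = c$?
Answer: $1082340$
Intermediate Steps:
$B{\left(E,D \right)} = 7 D E^{2}$ ($B{\left(E,D \right)} = D E \left(6 E + E\right) = D E 7 E = 7 D E^{2}$)
$U = 252$ ($U = - 7 \left(-4\right) \left(-3\right)^{2} = - 7 \left(-4\right) 9 = \left(-1\right) \left(-252\right) = 252$)
$\left(Q{\left(22,50 \right)} + 4245\right) U = \left(50 + 4245\right) 252 = 4295 \cdot 252 = 1082340$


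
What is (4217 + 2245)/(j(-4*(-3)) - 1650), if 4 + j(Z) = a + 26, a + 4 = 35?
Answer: -6462/1597 ≈ -4.0463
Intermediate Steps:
a = 31 (a = -4 + 35 = 31)
j(Z) = 53 (j(Z) = -4 + (31 + 26) = -4 + 57 = 53)
(4217 + 2245)/(j(-4*(-3)) - 1650) = (4217 + 2245)/(53 - 1650) = 6462/(-1597) = 6462*(-1/1597) = -6462/1597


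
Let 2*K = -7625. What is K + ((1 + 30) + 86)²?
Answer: 19753/2 ≈ 9876.5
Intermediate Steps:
K = -7625/2 (K = (½)*(-7625) = -7625/2 ≈ -3812.5)
K + ((1 + 30) + 86)² = -7625/2 + ((1 + 30) + 86)² = -7625/2 + (31 + 86)² = -7625/2 + 117² = -7625/2 + 13689 = 19753/2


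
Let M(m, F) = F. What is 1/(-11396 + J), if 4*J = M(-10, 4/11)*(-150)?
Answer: -11/125506 ≈ -8.7645e-5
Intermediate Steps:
J = -150/11 (J = ((4/11)*(-150))/4 = (¼)*(-600/11) = -150/11 ≈ -13.636)
1/(-11396 + J) = 1/(-11396 - 150/11) = 1/(-125506/11) = -11/125506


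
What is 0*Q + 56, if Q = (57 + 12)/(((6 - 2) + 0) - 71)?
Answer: 56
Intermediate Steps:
Q = -69/67 (Q = 69/((4 + 0) - 71) = 69/(4 - 71) = 69/(-67) = 69*(-1/67) = -69/67 ≈ -1.0299)
0*Q + 56 = 0*(-69/67) + 56 = 0 + 56 = 56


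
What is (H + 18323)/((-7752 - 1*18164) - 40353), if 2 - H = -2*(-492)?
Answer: -17341/66269 ≈ -0.26168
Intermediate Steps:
H = -982 (H = 2 - (-2)*(-492) = 2 - 1*984 = 2 - 984 = -982)
(H + 18323)/((-7752 - 1*18164) - 40353) = (-982 + 18323)/((-7752 - 1*18164) - 40353) = 17341/((-7752 - 18164) - 40353) = 17341/(-25916 - 40353) = 17341/(-66269) = 17341*(-1/66269) = -17341/66269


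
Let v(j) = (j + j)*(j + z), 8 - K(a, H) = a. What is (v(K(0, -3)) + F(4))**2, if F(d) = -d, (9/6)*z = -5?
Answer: 44944/9 ≈ 4993.8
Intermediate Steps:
z = -10/3 (z = (2/3)*(-5) = -10/3 ≈ -3.3333)
K(a, H) = 8 - a
v(j) = 2*j*(-10/3 + j) (v(j) = (j + j)*(j - 10/3) = (2*j)*(-10/3 + j) = 2*j*(-10/3 + j))
(v(K(0, -3)) + F(4))**2 = (2*(8 - 1*0)*(-10 + 3*(8 - 1*0))/3 - 1*4)**2 = (2*(8 + 0)*(-10 + 3*(8 + 0))/3 - 4)**2 = ((2/3)*8*(-10 + 3*8) - 4)**2 = ((2/3)*8*(-10 + 24) - 4)**2 = ((2/3)*8*14 - 4)**2 = (224/3 - 4)**2 = (212/3)**2 = 44944/9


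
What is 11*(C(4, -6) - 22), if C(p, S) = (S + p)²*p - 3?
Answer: -99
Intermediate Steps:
C(p, S) = -3 + p*(S + p)² (C(p, S) = p*(S + p)² - 3 = -3 + p*(S + p)²)
11*(C(4, -6) - 22) = 11*((-3 + 4*(-6 + 4)²) - 22) = 11*((-3 + 4*(-2)²) - 22) = 11*((-3 + 4*4) - 22) = 11*((-3 + 16) - 22) = 11*(13 - 22) = 11*(-9) = -99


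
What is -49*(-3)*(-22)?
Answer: -3234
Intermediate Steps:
-49*(-3)*(-22) = 147*(-22) = -3234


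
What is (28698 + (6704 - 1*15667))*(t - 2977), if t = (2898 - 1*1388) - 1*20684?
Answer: -437149985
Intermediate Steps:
t = -19174 (t = (2898 - 1388) - 20684 = 1510 - 20684 = -19174)
(28698 + (6704 - 1*15667))*(t - 2977) = (28698 + (6704 - 1*15667))*(-19174 - 2977) = (28698 + (6704 - 15667))*(-22151) = (28698 - 8963)*(-22151) = 19735*(-22151) = -437149985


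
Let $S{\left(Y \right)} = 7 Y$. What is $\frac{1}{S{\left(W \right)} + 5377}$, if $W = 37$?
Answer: $\frac{1}{5636} \approx 0.00017743$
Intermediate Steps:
$\frac{1}{S{\left(W \right)} + 5377} = \frac{1}{7 \cdot 37 + 5377} = \frac{1}{259 + 5377} = \frac{1}{5636}$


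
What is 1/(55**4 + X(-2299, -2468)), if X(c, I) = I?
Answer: 1/9148157 ≈ 1.0931e-7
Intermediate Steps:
1/(55**4 + X(-2299, -2468)) = 1/(55**4 - 2468) = 1/(9150625 - 2468) = 1/9148157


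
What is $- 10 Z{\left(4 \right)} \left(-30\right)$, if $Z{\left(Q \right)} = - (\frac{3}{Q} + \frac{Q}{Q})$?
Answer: $-525$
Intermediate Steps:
$Z{\left(Q \right)} = -1 - \frac{3}{Q}$ ($Z{\left(Q \right)} = - (\frac{3}{Q} + 1) = - (1 + \frac{3}{Q}) = -1 - \frac{3}{Q}$)
$- 10 Z{\left(4 \right)} \left(-30\right) = - 10 \frac{-3 - 4}{4} \left(-30\right) = - 10 \cdot \frac{1}{4} \left(-7\right) \left(-30\right) = \left(-10\right) \left(- \frac{7}{4}\right) \left(-30\right) = \frac{35}{2} \left(-30\right) = -525$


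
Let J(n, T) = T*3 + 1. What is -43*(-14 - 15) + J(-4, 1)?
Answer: 1251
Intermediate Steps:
J(n, T) = 1 + 3*T (J(n, T) = 3*T + 1 = 1 + 3*T)
-43*(-14 - 15) + J(-4, 1) = -43*(-14 - 15) + (1 + 3*1) = -43*(-29) + (1 + 3) = 1247 + 4 = 1251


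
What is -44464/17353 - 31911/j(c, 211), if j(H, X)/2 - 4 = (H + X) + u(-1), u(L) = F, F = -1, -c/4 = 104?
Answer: 76541161/1001516 ≈ 76.425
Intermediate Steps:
c = -416 (c = -4*104 = -416)
u(L) = -1
j(H, X) = 6 + 2*H + 2*X (j(H, X) = 8 + 2*((H + X) - 1) = 8 + 2*(-1 + H + X) = 8 + (-2 + 2*H + 2*X) = 6 + 2*H + 2*X)
-44464/17353 - 31911/j(c, 211) = -44464/17353 - 31911/(6 + 2*(-416) + 2*211) = -44464*1/17353 - 31911/(6 - 832 + 422) = -6352/2479 - 31911/(-404) = -6352/2479 - 31911*(-1/404) = -6352/2479 + 31911/404 = 76541161/1001516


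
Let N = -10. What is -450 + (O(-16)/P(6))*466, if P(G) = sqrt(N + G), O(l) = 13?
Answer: -450 - 3029*I ≈ -450.0 - 3029.0*I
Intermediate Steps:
P(G) = sqrt(-10 + G)
-450 + (O(-16)/P(6))*466 = -450 + (13/(sqrt(-10 + 6)))*466 = -450 + (13/(sqrt(-4)))*466 = -450 + (13/((2*I)))*466 = -450 + (13*(-I/2))*466 = -450 - 13*I/2*466 = -450 - 3029*I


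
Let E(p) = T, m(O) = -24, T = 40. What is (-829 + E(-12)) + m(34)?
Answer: -813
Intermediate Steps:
E(p) = 40
(-829 + E(-12)) + m(34) = (-829 + 40) - 24 = -789 - 24 = -813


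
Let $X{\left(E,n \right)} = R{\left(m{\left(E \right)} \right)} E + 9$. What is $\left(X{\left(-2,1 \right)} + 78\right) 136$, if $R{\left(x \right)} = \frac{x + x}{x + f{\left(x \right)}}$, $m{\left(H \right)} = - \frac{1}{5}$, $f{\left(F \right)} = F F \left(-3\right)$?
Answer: $11492$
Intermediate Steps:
$f{\left(F \right)} = - 3 F^{2}$ ($f{\left(F \right)} = F^{2} \left(-3\right) = - 3 F^{2}$)
$m{\left(H \right)} = - \frac{1}{5}$ ($m{\left(H \right)} = \left(-1\right) \frac{1}{5} = - \frac{1}{5}$)
$R{\left(x \right)} = \frac{2 x}{x - 3 x^{2}}$ ($R{\left(x \right)} = \frac{x + x}{x - 3 x^{2}} = \frac{2 x}{x - 3 x^{2}}$)
$X{\left(E,n \right)} = 9 + \frac{5 E}{4}$ ($X{\left(E,n \right)} = - \frac{2}{-1 + 3 \left(- \frac{1}{5}\right)} E + 9 = - \frac{2}{-1 - \frac{3}{5}} E + 9 = - \frac{2}{- \frac{8}{5}} E + 9 = \left(-2\right) \left(- \frac{5}{8}\right) E + 9 = \frac{5 E}{4} + 9 = 9 + \frac{5 E}{4}$)
$\left(X{\left(-2,1 \right)} + 78\right) 136 = \left(\left(9 + \frac{5}{4} \left(-2\right)\right) + 78\right) 136 = \left(\left(9 - \frac{5}{2}\right) + 78\right) 136 = \left(\frac{13}{2} + 78\right) 136 = \frac{169}{2} \cdot 136 = 11492$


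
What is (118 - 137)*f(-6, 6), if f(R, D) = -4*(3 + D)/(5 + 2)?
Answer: 684/7 ≈ 97.714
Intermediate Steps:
f(R, D) = -12/7 - 4*D/7 (f(R, D) = -4*(3 + D)/7 = -4*(3/7 + D/7) = -12/7 - 4*D/7)
(118 - 137)*f(-6, 6) = (118 - 137)*(-12/7 - 4/7*6) = -19*(-12/7 - 24/7) = -19*(-36/7) = 684/7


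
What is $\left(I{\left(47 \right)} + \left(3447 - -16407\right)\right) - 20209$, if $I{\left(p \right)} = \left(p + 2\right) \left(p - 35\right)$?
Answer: $233$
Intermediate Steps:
$I{\left(p \right)} = \left(-35 + p\right) \left(2 + p\right)$ ($I{\left(p \right)} = \left(2 + p\right) \left(-35 + p\right) = \left(-35 + p\right) \left(2 + p\right)$)
$\left(I{\left(47 \right)} + \left(3447 - -16407\right)\right) - 20209 = \left(\left(-70 + 47^{2} - 1551\right) + \left(3447 - -16407\right)\right) - 20209 = \left(\left(-70 + 2209 - 1551\right) + \left(3447 + 16407\right)\right) - 20209 = \left(588 + 19854\right) - 20209 = 20442 - 20209 = 233$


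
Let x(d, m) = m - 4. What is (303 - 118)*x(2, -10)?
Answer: -2590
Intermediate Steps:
x(d, m) = -4 + m
(303 - 118)*x(2, -10) = (303 - 118)*(-4 - 10) = 185*(-14) = -2590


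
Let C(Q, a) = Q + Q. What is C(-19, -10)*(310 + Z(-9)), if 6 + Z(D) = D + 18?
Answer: -11894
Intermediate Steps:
Z(D) = 12 + D (Z(D) = -6 + (D + 18) = -6 + (18 + D) = 12 + D)
C(Q, a) = 2*Q
C(-19, -10)*(310 + Z(-9)) = (2*(-19))*(310 + (12 - 9)) = -38*(310 + 3) = -38*313 = -11894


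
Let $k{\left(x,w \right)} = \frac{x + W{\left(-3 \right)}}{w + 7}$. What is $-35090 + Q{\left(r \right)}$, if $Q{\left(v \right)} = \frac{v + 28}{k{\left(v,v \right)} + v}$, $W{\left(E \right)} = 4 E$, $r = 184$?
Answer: $- \frac{309799487}{8829} \approx -35089.0$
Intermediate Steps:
$k{\left(x,w \right)} = \frac{-12 + x}{7 + w}$ ($k{\left(x,w \right)} = \frac{x + 4 \left(-3\right)}{w + 7} = \frac{x - 12}{7 + w} = \frac{-12 + x}{7 + w}$)
$Q{\left(v \right)} = \frac{28 + v}{v + \frac{-12 + v}{7 + v}}$ ($Q{\left(v \right)} = \frac{v + 28}{\frac{-12 + v}{7 + v} + v} = \frac{28 + v}{v + \frac{-12 + v}{7 + v}}$)
$-35090 + Q{\left(r \right)} = -35090 + \frac{\left(7 + 184\right) \left(28 + 184\right)}{-12 + 184 + 184 \left(7 + 184\right)} = -35090 + \frac{1}{-12 + 184 + 184 \cdot 191} \cdot 191 \cdot 212 = -35090 + \frac{1}{-12 + 184 + 35144} \cdot 191 \cdot 212 = -35090 + \frac{1}{35316} \cdot 191 \cdot 212 = -35090 + \frac{10123}{8829} = - \frac{309799487}{8829}$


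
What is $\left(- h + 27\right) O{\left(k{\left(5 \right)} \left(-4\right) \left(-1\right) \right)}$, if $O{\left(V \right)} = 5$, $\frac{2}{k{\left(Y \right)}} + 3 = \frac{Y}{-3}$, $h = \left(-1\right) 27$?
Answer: $270$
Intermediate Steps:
$h = -27$
$k{\left(Y \right)} = \frac{2}{-3 - \frac{Y}{3}}$ ($k{\left(Y \right)} = \frac{2}{-3 + \frac{Y}{-3}} = \frac{2}{-3 + Y \left(- \frac{1}{3}\right)} = \frac{2}{-3 - \frac{Y}{3}}$)
$\left(- h + 27\right) O{\left(k{\left(5 \right)} \left(-4\right) \left(-1\right) \right)} = \left(\left(-1\right) \left(-27\right) + 27\right) 5 = \left(27 + 27\right) 5 = 54 \cdot 5 = 270$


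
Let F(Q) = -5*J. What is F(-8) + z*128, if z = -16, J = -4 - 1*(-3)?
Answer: -2043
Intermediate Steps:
J = -1 (J = -4 + 3 = -1)
F(Q) = 5 (F(Q) = -5*(-1) = 5)
F(-8) + z*128 = 5 - 16*128 = 5 - 2048 = -2043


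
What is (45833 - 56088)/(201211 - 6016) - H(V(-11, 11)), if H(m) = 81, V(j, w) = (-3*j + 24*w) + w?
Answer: -452030/5577 ≈ -81.052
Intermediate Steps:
V(j, w) = -3*j + 25*w
(45833 - 56088)/(201211 - 6016) - H(V(-11, 11)) = (45833 - 56088)/(201211 - 6016) - 1*81 = -10255/195195 - 81 = -10255*1/195195 - 81 = -293/5577 - 81 = -452030/5577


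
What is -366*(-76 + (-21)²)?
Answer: -133590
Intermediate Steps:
-366*(-76 + (-21)²) = -366*(-76 + 441) = -366*365 = -133590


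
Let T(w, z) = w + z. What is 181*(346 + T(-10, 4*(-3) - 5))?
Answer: 57739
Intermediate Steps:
181*(346 + T(-10, 4*(-3) - 5)) = 181*(346 + (-10 + (4*(-3) - 5))) = 181*(346 + (-10 + (-12 - 5))) = 181*(346 + (-10 - 17)) = 181*(346 - 27) = 181*319 = 57739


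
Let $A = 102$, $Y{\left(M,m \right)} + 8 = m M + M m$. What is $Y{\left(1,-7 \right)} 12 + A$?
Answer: $-162$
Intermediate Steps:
$Y{\left(M,m \right)} = -8 + 2 M m$ ($Y{\left(M,m \right)} = -8 + \left(m M + M m\right) = -8 + \left(M m + M m\right) = -8 + 2 M m$)
$Y{\left(1,-7 \right)} 12 + A = \left(-8 + 2 \cdot 1 \left(-7\right)\right) 12 + 102 = \left(-8 - 14\right) 12 + 102 = \left(-22\right) 12 + 102 = -264 + 102 = -162$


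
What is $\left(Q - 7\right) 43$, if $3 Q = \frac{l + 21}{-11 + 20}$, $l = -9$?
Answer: $- \frac{2537}{9} \approx -281.89$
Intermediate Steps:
$Q = \frac{4}{9}$ ($Q = \frac{\left(-9 + 21\right) \frac{1}{-11 + 20}}{3} = \frac{12 \cdot \frac{1}{9}}{3} = \frac{1}{3} \cdot \frac{4}{3} = \frac{4}{9} \approx 0.44444$)
$\left(Q - 7\right) 43 = \left(\frac{4}{9} - 7\right) 43 = \left(- \frac{59}{9}\right) 43 = - \frac{2537}{9}$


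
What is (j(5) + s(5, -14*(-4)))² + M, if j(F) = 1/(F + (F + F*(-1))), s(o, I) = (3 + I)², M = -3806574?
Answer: 207804486/25 ≈ 8.3122e+6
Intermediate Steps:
j(F) = 1/F (j(F) = 1/(F + (F - F)) = 1/(F + 0) = 1/F)
(j(5) + s(5, -14*(-4)))² + M = (1/5 + (3 - 14*(-4))²)² - 3806574 = (⅕ + (3 + 56)²)² - 3806574 = (⅕ + 59²)² - 3806574 = (⅕ + 3481)² - 3806574 = (17406/5)² - 3806574 = 302968836/25 - 3806574 = 207804486/25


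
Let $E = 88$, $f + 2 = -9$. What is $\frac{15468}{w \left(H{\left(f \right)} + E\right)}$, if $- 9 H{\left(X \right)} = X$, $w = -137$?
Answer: $- \frac{139212}{110011} \approx -1.2654$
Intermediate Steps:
$f = -11$ ($f = -2 - 9 = -11$)
$H{\left(X \right)} = - \frac{X}{9}$
$\frac{15468}{w \left(H{\left(f \right)} + E\right)} = \frac{15468}{\left(-137\right) \left(\left(- \frac{1}{9}\right) \left(-11\right) + 88\right)} = \frac{15468}{\left(-137\right) \left(\frac{11}{9} + 88\right)} = \frac{15468}{\left(-137\right) \frac{803}{9}} = \frac{15468}{- \frac{110011}{9}} = 15468 \left(- \frac{9}{110011}\right) = - \frac{139212}{110011}$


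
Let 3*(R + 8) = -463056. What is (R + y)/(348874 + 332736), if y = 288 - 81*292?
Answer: -88862/340805 ≈ -0.26074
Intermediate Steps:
R = -154360 (R = -8 + (1/3)*(-463056) = -8 - 154352 = -154360)
y = -23364 (y = 288 - 23652 = -23364)
(R + y)/(348874 + 332736) = (-154360 - 23364)/(348874 + 332736) = -177724/681610 = -177724*1/681610 = -88862/340805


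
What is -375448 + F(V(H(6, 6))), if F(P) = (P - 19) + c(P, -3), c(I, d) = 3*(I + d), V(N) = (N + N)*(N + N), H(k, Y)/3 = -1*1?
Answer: -375332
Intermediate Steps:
H(k, Y) = -3 (H(k, Y) = 3*(-1*1) = 3*(-1) = -3)
V(N) = 4*N² (V(N) = (2*N)*(2*N) = 4*N²)
c(I, d) = 3*I + 3*d
F(P) = -28 + 4*P (F(P) = (P - 19) + (3*P + 3*(-3)) = (-19 + P) + (3*P - 9) = (-19 + P) + (-9 + 3*P) = -28 + 4*P)
-375448 + F(V(H(6, 6))) = -375448 + (-28 + 4*(4*(-3)²)) = -375448 + (-28 + 4*(4*9)) = -375448 + (-28 + 4*36) = -375448 + (-28 + 144) = -375448 + 116 = -375332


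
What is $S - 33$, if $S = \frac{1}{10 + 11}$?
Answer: $- \frac{692}{21} \approx -32.952$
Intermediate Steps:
$S = \frac{1}{21} \approx 0.047619$
$S - 33 = \frac{1}{21} - 33 = - \frac{692}{21}$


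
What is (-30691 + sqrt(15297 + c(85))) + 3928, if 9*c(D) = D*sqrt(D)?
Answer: -26763 + sqrt(137673 + 85*sqrt(85))/3 ≈ -26639.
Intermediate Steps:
c(D) = D**(3/2)/9 (c(D) = (D*sqrt(D))/9 = D**(3/2)/9)
(-30691 + sqrt(15297 + c(85))) + 3928 = (-30691 + sqrt(15297 + 85**(3/2)/9)) + 3928 = (-30691 + sqrt(15297 + (85*sqrt(85))/9)) + 3928 = (-30691 + sqrt(15297 + 85*sqrt(85)/9)) + 3928 = -26763 + sqrt(15297 + 85*sqrt(85)/9)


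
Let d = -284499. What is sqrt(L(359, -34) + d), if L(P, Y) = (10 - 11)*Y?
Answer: I*sqrt(284465) ≈ 533.35*I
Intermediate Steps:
L(P, Y) = -Y
sqrt(L(359, -34) + d) = sqrt(-1*(-34) - 284499) = sqrt(34 - 284499) = sqrt(-284465) = I*sqrt(284465)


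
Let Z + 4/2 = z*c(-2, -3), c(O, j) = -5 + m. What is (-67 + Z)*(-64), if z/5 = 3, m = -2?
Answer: 11136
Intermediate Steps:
c(O, j) = -7 (c(O, j) = -5 - 2 = -7)
z = 15 (z = 5*3 = 15)
Z = -107 (Z = -2 + 15*(-7) = -2 - 105 = -107)
(-67 + Z)*(-64) = (-67 - 107)*(-64) = -174*(-64) = 11136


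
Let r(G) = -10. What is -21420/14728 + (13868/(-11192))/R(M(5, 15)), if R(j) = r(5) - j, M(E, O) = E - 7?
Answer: -7650059/5886992 ≈ -1.2995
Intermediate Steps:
M(E, O) = -7 + E
R(j) = -10 - j
-21420/14728 + (13868/(-11192))/R(M(5, 15)) = -21420/14728 + (13868/(-11192))/(-10 - (-7 + 5)) = -21420*1/14728 + (13868*(-1/11192))/(-10 - 1*(-2)) = -765/526 - 3467/(2798*(-10 + 2)) = -765/526 - 3467/2798/(-8) = -765/526 - 3467/2798*(-1/8) = -765/526 + 3467/22384 = -7650059/5886992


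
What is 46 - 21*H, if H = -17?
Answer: 403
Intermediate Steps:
46 - 21*H = 46 - 21*(-17) = 46 + 357 = 403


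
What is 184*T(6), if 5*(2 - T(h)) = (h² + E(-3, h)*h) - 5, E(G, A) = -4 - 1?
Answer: 1656/5 ≈ 331.20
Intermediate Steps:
E(G, A) = -5
T(h) = 3 + h - h²/5 (T(h) = 2 - ((h² - 5*h) - 5)/5 = 2 - (-5 + h² - 5*h)/5 = 2 + (1 + h - h²/5) = 3 + h - h²/5)
184*T(6) = 184*(3 + 6 - ⅕*6²) = 184*(3 + 6 - ⅕*36) = 184*(3 + 6 - 36/5) = 184*(9/5) = 1656/5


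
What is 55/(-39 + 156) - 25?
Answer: -2870/117 ≈ -24.530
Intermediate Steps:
55/(-39 + 156) - 25 = 55/117 - 25 = -2870/117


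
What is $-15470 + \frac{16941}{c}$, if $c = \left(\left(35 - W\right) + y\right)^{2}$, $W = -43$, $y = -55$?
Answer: $- \frac{8166689}{529} \approx -15438.0$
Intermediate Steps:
$c = 529$ ($c = \left(\left(35 - -43\right) - 55\right)^{2} = \left(\left(35 + 43\right) - 55\right)^{2} = \left(78 - 55\right)^{2} = 23^{2} = 529$)
$-15470 + \frac{16941}{c} = -15470 + \frac{16941}{529} = - \frac{8166689}{529}$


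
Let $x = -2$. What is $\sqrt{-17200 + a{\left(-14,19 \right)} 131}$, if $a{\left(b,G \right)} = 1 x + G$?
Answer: $i \sqrt{14973} \approx 122.36 i$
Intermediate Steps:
$a{\left(b,G \right)} = -2 + G$ ($a{\left(b,G \right)} = 1 \left(-2\right) + G = -2 + G$)
$\sqrt{-17200 + a{\left(-14,19 \right)} 131} = \sqrt{-17200 + \left(-2 + 19\right) 131} = \sqrt{-17200 + 17 \cdot 131} = \sqrt{-17200 + 2227} = \sqrt{-14973} = i \sqrt{14973}$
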